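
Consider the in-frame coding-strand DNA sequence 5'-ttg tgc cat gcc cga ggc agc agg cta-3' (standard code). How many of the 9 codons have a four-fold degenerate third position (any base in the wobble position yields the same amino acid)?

4

Codon 1 TTG (Leu): third position 2-fold.
Codon 2 TGC (Cys): third position 2-fold.
Codon 3 CAT (His): third position 2-fold.
Codon 4 GCC (Ala): third position 4-fold.
Codon 5 CGA (Arg): third position 4-fold.
Codon 6 GGC (Gly): third position 4-fold.
Codon 7 AGC (Ser): third position 2-fold.
Codon 8 AGG (Arg): third position 2-fold.
Codon 9 CTA (Leu): third position 4-fold.
Four-fold degenerate third positions: 4.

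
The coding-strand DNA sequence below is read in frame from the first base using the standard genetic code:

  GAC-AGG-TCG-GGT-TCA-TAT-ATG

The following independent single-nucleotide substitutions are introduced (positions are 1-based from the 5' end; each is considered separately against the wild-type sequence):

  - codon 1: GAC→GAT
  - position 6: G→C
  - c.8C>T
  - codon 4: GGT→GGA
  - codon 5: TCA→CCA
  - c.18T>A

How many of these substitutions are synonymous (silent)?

2

Codon 1: GAC (Asp) → GAT (Asp) — synonymous.
Codon 2: AGG (Arg) → AGC (Ser) — missense.
Codon 3: TCG (Ser) → TTG (Leu) — missense.
Codon 4: GGT (Gly) → GGA (Gly) — synonymous.
Codon 5: TCA (Ser) → CCA (Pro) — missense.
Codon 6: TAT (Tyr) → TAA (Stop) — nonsense.
Synonymous: 2 of 6.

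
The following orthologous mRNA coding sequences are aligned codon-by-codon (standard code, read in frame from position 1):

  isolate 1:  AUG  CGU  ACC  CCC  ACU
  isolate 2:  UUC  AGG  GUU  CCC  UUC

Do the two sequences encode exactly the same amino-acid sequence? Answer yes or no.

Codon 1: AUG Met / UUC Phe — nonsynonymous.
Codon 2: CGU Arg / AGG Arg — synonymous.
Codon 3: ACC Thr / GUU Val — nonsynonymous.
Codon 4: CCC Pro / CCC Pro — identical.
Codon 5: ACU Thr / UUC Phe — nonsynonymous.
Nonsynonymous differences: 3 → different protein.

no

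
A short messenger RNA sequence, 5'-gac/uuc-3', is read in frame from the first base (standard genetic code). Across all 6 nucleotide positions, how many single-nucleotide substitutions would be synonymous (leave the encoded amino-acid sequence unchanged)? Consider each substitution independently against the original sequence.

2

Codon 1 (GAC, Asp): 1 synonymous substitution.
Codon 2 (UUC, Phe): 1 synonymous substitution.
Total: 1 + 1 = 2.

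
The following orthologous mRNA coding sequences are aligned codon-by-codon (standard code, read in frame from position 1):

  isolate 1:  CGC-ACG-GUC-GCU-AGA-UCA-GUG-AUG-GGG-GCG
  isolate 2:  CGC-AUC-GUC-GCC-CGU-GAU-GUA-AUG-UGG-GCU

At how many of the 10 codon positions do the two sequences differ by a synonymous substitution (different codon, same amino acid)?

Codon 1: CGC Arg / CGC Arg — identical.
Codon 2: ACG Thr / AUC Ile — nonsynonymous.
Codon 3: GUC Val / GUC Val — identical.
Codon 4: GCU Ala / GCC Ala — synonymous.
Codon 5: AGA Arg / CGU Arg — synonymous.
Codon 6: UCA Ser / GAU Asp — nonsynonymous.
Codon 7: GUG Val / GUA Val — synonymous.
Codon 8: AUG Met / AUG Met — identical.
Codon 9: GGG Gly / UGG Trp — nonsynonymous.
Codon 10: GCG Ala / GCU Ala — synonymous.
Synonymous differences: 4.

4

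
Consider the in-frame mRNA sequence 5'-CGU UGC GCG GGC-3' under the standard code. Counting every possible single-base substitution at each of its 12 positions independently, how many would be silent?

10

Codon 1 (CGU, Arg): 3 synonymous substitutions.
Codon 2 (UGC, Cys): 1 synonymous substitution.
Codon 3 (GCG, Ala): 3 synonymous substitutions.
Codon 4 (GGC, Gly): 3 synonymous substitutions.
Total: 3 + 1 + 3 + 3 = 10.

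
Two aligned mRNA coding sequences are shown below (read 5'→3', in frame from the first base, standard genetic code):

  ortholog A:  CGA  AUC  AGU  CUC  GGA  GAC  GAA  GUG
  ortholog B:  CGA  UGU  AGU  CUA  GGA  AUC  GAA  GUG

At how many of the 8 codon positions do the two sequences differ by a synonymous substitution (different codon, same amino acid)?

1

Codon 1: CGA Arg / CGA Arg — identical.
Codon 2: AUC Ile / UGU Cys — nonsynonymous.
Codon 3: AGU Ser / AGU Ser — identical.
Codon 4: CUC Leu / CUA Leu — synonymous.
Codon 5: GGA Gly / GGA Gly — identical.
Codon 6: GAC Asp / AUC Ile — nonsynonymous.
Codon 7: GAA Glu / GAA Glu — identical.
Codon 8: GUG Val / GUG Val — identical.
Synonymous differences: 1.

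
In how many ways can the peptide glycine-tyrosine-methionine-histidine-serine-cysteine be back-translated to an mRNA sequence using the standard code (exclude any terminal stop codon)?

192

Gly: 4 codons.
Tyr: 2 codons.
Met: 1 codon.
His: 2 codons.
Ser: 6 codons.
Cys: 2 codons.
4 × 2 × 1 × 2 × 6 × 2 = 192.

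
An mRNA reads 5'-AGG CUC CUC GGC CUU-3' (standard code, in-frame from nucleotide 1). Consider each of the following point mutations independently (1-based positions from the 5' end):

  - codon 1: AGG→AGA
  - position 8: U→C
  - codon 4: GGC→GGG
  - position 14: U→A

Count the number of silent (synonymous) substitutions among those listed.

2

Codon 1: AGG (Arg) → AGA (Arg) — synonymous.
Codon 3: CUC (Leu) → CCC (Pro) — missense.
Codon 4: GGC (Gly) → GGG (Gly) — synonymous.
Codon 5: CUU (Leu) → CAU (His) — missense.
Synonymous: 2 of 4.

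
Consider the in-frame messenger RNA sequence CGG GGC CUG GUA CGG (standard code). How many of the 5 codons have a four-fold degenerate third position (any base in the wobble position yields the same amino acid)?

Codon 1 CGG (Arg): third position 4-fold.
Codon 2 GGC (Gly): third position 4-fold.
Codon 3 CUG (Leu): third position 4-fold.
Codon 4 GUA (Val): third position 4-fold.
Codon 5 CGG (Arg): third position 4-fold.
Four-fold degenerate third positions: 5.

5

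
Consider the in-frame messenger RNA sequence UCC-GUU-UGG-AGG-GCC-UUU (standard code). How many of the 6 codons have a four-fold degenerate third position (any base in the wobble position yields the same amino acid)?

Codon 1 UCC (Ser): third position 4-fold.
Codon 2 GUU (Val): third position 4-fold.
Codon 3 UGG (Trp): third position 1-fold.
Codon 4 AGG (Arg): third position 2-fold.
Codon 5 GCC (Ala): third position 4-fold.
Codon 6 UUU (Phe): third position 2-fold.
Four-fold degenerate third positions: 3.

3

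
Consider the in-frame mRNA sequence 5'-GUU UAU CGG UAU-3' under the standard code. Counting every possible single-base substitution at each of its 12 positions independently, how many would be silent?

Codon 1 (GUU, Val): 3 synonymous substitutions.
Codon 2 (UAU, Tyr): 1 synonymous substitution.
Codon 3 (CGG, Arg): 4 synonymous substitutions.
Codon 4 (UAU, Tyr): 1 synonymous substitution.
Total: 3 + 1 + 4 + 1 = 9.

9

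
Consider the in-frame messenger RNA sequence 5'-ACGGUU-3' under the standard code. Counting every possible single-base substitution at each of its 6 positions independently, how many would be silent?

Codon 1 (ACG, Thr): 3 synonymous substitutions.
Codon 2 (GUU, Val): 3 synonymous substitutions.
Total: 3 + 3 = 6.

6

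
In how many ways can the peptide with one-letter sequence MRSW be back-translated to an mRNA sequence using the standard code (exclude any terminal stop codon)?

Met: 1 codon.
Arg: 6 codons.
Ser: 6 codons.
Trp: 1 codon.
1 × 6 × 6 × 1 = 36.

36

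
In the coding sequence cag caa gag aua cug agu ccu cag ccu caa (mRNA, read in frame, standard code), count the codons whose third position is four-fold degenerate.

3

Codon 1 CAG (Gln): third position 2-fold.
Codon 2 CAA (Gln): third position 2-fold.
Codon 3 GAG (Glu): third position 2-fold.
Codon 4 AUA (Ile): third position 3-fold.
Codon 5 CUG (Leu): third position 4-fold.
Codon 6 AGU (Ser): third position 2-fold.
Codon 7 CCU (Pro): third position 4-fold.
Codon 8 CAG (Gln): third position 2-fold.
Codon 9 CCU (Pro): third position 4-fold.
Codon 10 CAA (Gln): third position 2-fold.
Four-fold degenerate third positions: 3.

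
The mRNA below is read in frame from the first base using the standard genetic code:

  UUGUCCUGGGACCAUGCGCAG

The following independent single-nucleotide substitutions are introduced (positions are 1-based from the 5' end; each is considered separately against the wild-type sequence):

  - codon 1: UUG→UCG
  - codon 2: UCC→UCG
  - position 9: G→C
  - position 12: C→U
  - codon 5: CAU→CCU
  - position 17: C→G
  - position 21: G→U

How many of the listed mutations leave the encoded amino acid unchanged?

2

Codon 1: UUG (Leu) → UCG (Ser) — missense.
Codon 2: UCC (Ser) → UCG (Ser) — synonymous.
Codon 3: UGG (Trp) → UGC (Cys) — missense.
Codon 4: GAC (Asp) → GAU (Asp) — synonymous.
Codon 5: CAU (His) → CCU (Pro) — missense.
Codon 6: GCG (Ala) → GGG (Gly) — missense.
Codon 7: CAG (Gln) → CAU (His) — missense.
Synonymous: 2 of 7.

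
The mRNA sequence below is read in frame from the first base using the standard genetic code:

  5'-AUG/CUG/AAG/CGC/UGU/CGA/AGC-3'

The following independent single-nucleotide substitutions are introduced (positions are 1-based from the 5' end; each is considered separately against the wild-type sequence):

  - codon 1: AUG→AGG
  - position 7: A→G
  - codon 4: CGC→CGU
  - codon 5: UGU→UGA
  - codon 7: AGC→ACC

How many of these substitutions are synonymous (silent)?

Codon 1: AUG (Met) → AGG (Arg) — missense.
Codon 3: AAG (Lys) → GAG (Glu) — missense.
Codon 4: CGC (Arg) → CGU (Arg) — synonymous.
Codon 5: UGU (Cys) → UGA (Stop) — nonsense.
Codon 7: AGC (Ser) → ACC (Thr) — missense.
Synonymous: 1 of 5.

1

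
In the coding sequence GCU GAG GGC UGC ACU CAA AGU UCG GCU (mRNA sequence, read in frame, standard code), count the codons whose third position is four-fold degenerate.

5

Codon 1 GCU (Ala): third position 4-fold.
Codon 2 GAG (Glu): third position 2-fold.
Codon 3 GGC (Gly): third position 4-fold.
Codon 4 UGC (Cys): third position 2-fold.
Codon 5 ACU (Thr): third position 4-fold.
Codon 6 CAA (Gln): third position 2-fold.
Codon 7 AGU (Ser): third position 2-fold.
Codon 8 UCG (Ser): third position 4-fold.
Codon 9 GCU (Ala): third position 4-fold.
Four-fold degenerate third positions: 5.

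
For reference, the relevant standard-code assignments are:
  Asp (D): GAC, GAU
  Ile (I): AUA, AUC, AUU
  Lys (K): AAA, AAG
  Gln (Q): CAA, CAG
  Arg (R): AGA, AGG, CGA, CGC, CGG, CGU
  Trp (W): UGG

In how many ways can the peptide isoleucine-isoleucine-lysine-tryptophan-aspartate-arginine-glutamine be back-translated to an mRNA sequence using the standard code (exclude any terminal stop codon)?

Ile: 3 codons.
Ile: 3 codons.
Lys: 2 codons.
Trp: 1 codon.
Asp: 2 codons.
Arg: 6 codons.
Gln: 2 codons.
3 × 3 × 2 × 1 × 2 × 6 × 2 = 432.

432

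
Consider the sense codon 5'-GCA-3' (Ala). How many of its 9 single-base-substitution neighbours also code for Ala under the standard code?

3

Position 1: none → 0 synonymous.
Position 2: none → 0 synonymous.
Position 3: GCU, GCC, GCG → 3 synonymous.
Total: 0 + 0 + 3 = 3.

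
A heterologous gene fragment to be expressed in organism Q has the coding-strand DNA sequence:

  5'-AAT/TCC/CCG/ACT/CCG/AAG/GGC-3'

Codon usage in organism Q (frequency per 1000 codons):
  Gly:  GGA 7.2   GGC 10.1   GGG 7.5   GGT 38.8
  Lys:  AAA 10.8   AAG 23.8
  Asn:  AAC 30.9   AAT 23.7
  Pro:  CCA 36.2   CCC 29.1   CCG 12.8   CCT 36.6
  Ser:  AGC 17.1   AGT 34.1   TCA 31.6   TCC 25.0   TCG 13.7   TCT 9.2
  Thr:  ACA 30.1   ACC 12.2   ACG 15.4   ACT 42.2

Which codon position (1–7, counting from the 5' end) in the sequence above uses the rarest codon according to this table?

7

Codon 1 AAT (Asn): 23.7 per 1000.
Codon 2 TCC (Ser): 25.0 per 1000.
Codon 3 CCG (Pro): 12.8 per 1000.
Codon 4 ACT (Thr): 42.2 per 1000.
Codon 5 CCG (Pro): 12.8 per 1000.
Codon 6 AAG (Lys): 23.8 per 1000.
Codon 7 GGC (Gly): 10.1 per 1000.
Lowest frequency is 10.1 at codon 7.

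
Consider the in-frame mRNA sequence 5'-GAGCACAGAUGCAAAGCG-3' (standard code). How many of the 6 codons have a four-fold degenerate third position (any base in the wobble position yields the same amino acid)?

1

Codon 1 GAG (Glu): third position 2-fold.
Codon 2 CAC (His): third position 2-fold.
Codon 3 AGA (Arg): third position 2-fold.
Codon 4 UGC (Cys): third position 2-fold.
Codon 5 AAA (Lys): third position 2-fold.
Codon 6 GCG (Ala): third position 4-fold.
Four-fold degenerate third positions: 1.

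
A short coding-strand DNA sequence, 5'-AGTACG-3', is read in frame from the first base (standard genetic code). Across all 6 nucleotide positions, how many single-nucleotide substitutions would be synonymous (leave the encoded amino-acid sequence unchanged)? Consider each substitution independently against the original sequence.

4

Codon 1 (AGT, Ser): 1 synonymous substitution.
Codon 2 (ACG, Thr): 3 synonymous substitutions.
Total: 1 + 3 = 4.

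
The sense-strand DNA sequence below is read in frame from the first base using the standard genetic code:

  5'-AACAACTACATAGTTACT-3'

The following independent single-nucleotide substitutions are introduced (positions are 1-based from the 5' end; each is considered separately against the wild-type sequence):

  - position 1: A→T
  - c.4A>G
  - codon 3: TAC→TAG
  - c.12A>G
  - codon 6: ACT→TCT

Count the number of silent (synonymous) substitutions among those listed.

0

Codon 1: AAC (Asn) → TAC (Tyr) — missense.
Codon 2: AAC (Asn) → GAC (Asp) — missense.
Codon 3: TAC (Tyr) → TAG (Stop) — nonsense.
Codon 4: ATA (Ile) → ATG (Met) — missense.
Codon 6: ACT (Thr) → TCT (Ser) — missense.
Synonymous: 0 of 5.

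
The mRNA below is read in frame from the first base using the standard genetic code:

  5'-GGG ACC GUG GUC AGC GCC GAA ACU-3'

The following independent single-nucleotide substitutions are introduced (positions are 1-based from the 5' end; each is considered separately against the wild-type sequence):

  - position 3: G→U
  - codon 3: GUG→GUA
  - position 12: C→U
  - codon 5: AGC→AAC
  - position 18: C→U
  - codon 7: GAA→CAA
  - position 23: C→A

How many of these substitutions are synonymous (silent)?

4

Codon 1: GGG (Gly) → GGU (Gly) — synonymous.
Codon 3: GUG (Val) → GUA (Val) — synonymous.
Codon 4: GUC (Val) → GUU (Val) — synonymous.
Codon 5: AGC (Ser) → AAC (Asn) — missense.
Codon 6: GCC (Ala) → GCU (Ala) — synonymous.
Codon 7: GAA (Glu) → CAA (Gln) — missense.
Codon 8: ACU (Thr) → AAU (Asn) — missense.
Synonymous: 4 of 7.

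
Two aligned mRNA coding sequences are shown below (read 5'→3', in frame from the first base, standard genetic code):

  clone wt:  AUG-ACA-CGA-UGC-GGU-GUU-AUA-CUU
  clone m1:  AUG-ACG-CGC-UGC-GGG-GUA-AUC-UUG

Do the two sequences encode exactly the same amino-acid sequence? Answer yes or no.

Codon 1: AUG Met / AUG Met — identical.
Codon 2: ACA Thr / ACG Thr — synonymous.
Codon 3: CGA Arg / CGC Arg — synonymous.
Codon 4: UGC Cys / UGC Cys — identical.
Codon 5: GGU Gly / GGG Gly — synonymous.
Codon 6: GUU Val / GUA Val — synonymous.
Codon 7: AUA Ile / AUC Ile — synonymous.
Codon 8: CUU Leu / UUG Leu — synonymous.
Nonsynonymous differences: 0 → same protein.

yes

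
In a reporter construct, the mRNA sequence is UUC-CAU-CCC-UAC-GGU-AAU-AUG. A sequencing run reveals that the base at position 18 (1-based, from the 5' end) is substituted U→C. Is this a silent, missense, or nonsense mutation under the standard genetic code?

silent

Position 18 falls in codon 6: AAU → Asn.
After the substitution the codon is AAC → Asn.
Both encode Asn, so the change is synonymous.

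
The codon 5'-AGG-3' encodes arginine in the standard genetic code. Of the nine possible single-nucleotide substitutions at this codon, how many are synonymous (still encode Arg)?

2

Position 1: CGG → 1 synonymous.
Position 2: none → 0 synonymous.
Position 3: AGA → 1 synonymous.
Total: 1 + 0 + 1 = 2.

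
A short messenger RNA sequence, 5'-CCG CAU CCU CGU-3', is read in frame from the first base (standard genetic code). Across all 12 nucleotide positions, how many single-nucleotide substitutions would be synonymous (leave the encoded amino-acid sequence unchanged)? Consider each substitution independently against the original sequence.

10

Codon 1 (CCG, Pro): 3 synonymous substitutions.
Codon 2 (CAU, His): 1 synonymous substitution.
Codon 3 (CCU, Pro): 3 synonymous substitutions.
Codon 4 (CGU, Arg): 3 synonymous substitutions.
Total: 3 + 1 + 3 + 3 = 10.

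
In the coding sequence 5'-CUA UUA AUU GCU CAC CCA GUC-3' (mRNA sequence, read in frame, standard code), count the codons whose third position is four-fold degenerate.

Codon 1 CUA (Leu): third position 4-fold.
Codon 2 UUA (Leu): third position 2-fold.
Codon 3 AUU (Ile): third position 3-fold.
Codon 4 GCU (Ala): third position 4-fold.
Codon 5 CAC (His): third position 2-fold.
Codon 6 CCA (Pro): third position 4-fold.
Codon 7 GUC (Val): third position 4-fold.
Four-fold degenerate third positions: 4.

4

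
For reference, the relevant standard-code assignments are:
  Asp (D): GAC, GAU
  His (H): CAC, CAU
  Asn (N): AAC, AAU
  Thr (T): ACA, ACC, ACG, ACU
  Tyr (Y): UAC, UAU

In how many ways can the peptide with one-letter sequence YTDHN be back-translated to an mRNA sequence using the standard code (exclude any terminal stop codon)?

Tyr: 2 codons.
Thr: 4 codons.
Asp: 2 codons.
His: 2 codons.
Asn: 2 codons.
2 × 4 × 2 × 2 × 2 = 64.

64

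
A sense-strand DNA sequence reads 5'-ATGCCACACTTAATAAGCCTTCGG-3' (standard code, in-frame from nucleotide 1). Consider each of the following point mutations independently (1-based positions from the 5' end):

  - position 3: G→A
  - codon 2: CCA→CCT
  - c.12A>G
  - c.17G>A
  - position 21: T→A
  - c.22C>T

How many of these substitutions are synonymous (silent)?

Codon 1: ATG (Met) → ATA (Ile) — missense.
Codon 2: CCA (Pro) → CCT (Pro) — synonymous.
Codon 4: TTA (Leu) → TTG (Leu) — synonymous.
Codon 6: AGC (Ser) → AAC (Asn) — missense.
Codon 7: CTT (Leu) → CTA (Leu) — synonymous.
Codon 8: CGG (Arg) → TGG (Trp) — missense.
Synonymous: 3 of 6.

3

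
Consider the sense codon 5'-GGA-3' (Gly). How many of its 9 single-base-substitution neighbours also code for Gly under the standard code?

Position 1: none → 0 synonymous.
Position 2: none → 0 synonymous.
Position 3: GGU, GGC, GGG → 3 synonymous.
Total: 0 + 0 + 3 = 3.

3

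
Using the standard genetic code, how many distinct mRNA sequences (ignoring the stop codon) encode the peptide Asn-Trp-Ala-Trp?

8

Asn: 2 codons.
Trp: 1 codon.
Ala: 4 codons.
Trp: 1 codon.
2 × 1 × 4 × 1 = 8.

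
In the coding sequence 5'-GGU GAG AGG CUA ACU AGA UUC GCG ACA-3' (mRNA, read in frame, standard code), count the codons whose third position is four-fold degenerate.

Codon 1 GGU (Gly): third position 4-fold.
Codon 2 GAG (Glu): third position 2-fold.
Codon 3 AGG (Arg): third position 2-fold.
Codon 4 CUA (Leu): third position 4-fold.
Codon 5 ACU (Thr): third position 4-fold.
Codon 6 AGA (Arg): third position 2-fold.
Codon 7 UUC (Phe): third position 2-fold.
Codon 8 GCG (Ala): third position 4-fold.
Codon 9 ACA (Thr): third position 4-fold.
Four-fold degenerate third positions: 5.

5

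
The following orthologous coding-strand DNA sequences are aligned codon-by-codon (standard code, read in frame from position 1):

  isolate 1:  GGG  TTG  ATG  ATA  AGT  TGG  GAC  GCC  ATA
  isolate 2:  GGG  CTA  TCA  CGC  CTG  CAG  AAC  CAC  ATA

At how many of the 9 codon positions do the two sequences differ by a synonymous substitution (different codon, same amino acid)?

1

Codon 1: GGG Gly / GGG Gly — identical.
Codon 2: TTG Leu / CTA Leu — synonymous.
Codon 3: ATG Met / TCA Ser — nonsynonymous.
Codon 4: ATA Ile / CGC Arg — nonsynonymous.
Codon 5: AGT Ser / CTG Leu — nonsynonymous.
Codon 6: TGG Trp / CAG Gln — nonsynonymous.
Codon 7: GAC Asp / AAC Asn — nonsynonymous.
Codon 8: GCC Ala / CAC His — nonsynonymous.
Codon 9: ATA Ile / ATA Ile — identical.
Synonymous differences: 1.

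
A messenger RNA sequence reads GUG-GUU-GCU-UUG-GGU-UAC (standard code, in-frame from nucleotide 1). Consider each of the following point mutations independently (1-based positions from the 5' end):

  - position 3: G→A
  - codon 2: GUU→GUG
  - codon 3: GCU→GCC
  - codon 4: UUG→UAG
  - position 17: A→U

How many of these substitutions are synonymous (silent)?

3

Codon 1: GUG (Val) → GUA (Val) — synonymous.
Codon 2: GUU (Val) → GUG (Val) — synonymous.
Codon 3: GCU (Ala) → GCC (Ala) — synonymous.
Codon 4: UUG (Leu) → UAG (Stop) — nonsense.
Codon 6: UAC (Tyr) → UUC (Phe) — missense.
Synonymous: 3 of 5.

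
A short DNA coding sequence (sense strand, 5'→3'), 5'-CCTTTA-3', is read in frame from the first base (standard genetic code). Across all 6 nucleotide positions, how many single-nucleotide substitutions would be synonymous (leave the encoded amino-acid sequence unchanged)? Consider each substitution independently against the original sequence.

5

Codon 1 (CCT, Pro): 3 synonymous substitutions.
Codon 2 (TTA, Leu): 2 synonymous substitutions.
Total: 3 + 2 = 5.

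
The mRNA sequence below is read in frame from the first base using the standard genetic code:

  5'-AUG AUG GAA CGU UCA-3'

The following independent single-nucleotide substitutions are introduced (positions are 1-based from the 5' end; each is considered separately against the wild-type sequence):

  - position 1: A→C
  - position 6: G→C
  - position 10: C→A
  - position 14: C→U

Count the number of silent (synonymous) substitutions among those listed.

Codon 1: AUG (Met) → CUG (Leu) — missense.
Codon 2: AUG (Met) → AUC (Ile) — missense.
Codon 4: CGU (Arg) → AGU (Ser) — missense.
Codon 5: UCA (Ser) → UUA (Leu) — missense.
Synonymous: 0 of 4.

0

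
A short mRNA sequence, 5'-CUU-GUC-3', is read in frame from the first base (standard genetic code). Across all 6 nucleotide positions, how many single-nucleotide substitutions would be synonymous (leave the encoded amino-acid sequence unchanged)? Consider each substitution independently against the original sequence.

Codon 1 (CUU, Leu): 3 synonymous substitutions.
Codon 2 (GUC, Val): 3 synonymous substitutions.
Total: 3 + 3 = 6.

6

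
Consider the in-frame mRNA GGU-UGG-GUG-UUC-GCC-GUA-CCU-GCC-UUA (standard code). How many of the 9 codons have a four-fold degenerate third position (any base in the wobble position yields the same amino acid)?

Codon 1 GGU (Gly): third position 4-fold.
Codon 2 UGG (Trp): third position 1-fold.
Codon 3 GUG (Val): third position 4-fold.
Codon 4 UUC (Phe): third position 2-fold.
Codon 5 GCC (Ala): third position 4-fold.
Codon 6 GUA (Val): third position 4-fold.
Codon 7 CCU (Pro): third position 4-fold.
Codon 8 GCC (Ala): third position 4-fold.
Codon 9 UUA (Leu): third position 2-fold.
Four-fold degenerate third positions: 6.

6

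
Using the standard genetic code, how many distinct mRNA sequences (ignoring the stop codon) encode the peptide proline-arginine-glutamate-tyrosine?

Pro: 4 codons.
Arg: 6 codons.
Glu: 2 codons.
Tyr: 2 codons.
4 × 6 × 2 × 2 = 96.

96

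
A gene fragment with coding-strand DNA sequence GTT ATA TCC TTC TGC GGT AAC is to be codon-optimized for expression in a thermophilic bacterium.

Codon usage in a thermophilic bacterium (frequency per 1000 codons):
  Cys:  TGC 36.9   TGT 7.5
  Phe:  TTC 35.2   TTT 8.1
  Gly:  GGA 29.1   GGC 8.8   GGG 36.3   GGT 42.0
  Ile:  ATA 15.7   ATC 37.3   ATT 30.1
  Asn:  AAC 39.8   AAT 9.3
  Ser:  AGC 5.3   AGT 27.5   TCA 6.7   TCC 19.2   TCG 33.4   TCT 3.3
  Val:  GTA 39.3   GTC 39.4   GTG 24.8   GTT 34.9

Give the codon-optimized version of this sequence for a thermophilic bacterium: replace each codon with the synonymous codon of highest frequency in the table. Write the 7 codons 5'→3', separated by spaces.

GTC ATC TCG TTC TGC GGT AAC

Codon 1 (Val): best is GTC at 39.4.
Codon 2 (Ile): best is ATC at 37.3.
Codon 3 (Ser): best is TCG at 33.4.
Codon 4 (Phe): best is TTC at 35.2.
Codon 5 (Cys): best is TGC at 36.9.
Codon 6 (Gly): best is GGT at 42.0.
Codon 7 (Asn): best is AAC at 39.8.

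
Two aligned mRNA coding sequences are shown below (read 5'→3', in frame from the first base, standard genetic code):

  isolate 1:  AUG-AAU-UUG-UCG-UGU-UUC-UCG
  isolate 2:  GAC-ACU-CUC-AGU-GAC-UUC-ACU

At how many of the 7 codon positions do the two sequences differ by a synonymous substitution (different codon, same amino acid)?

2

Codon 1: AUG Met / GAC Asp — nonsynonymous.
Codon 2: AAU Asn / ACU Thr — nonsynonymous.
Codon 3: UUG Leu / CUC Leu — synonymous.
Codon 4: UCG Ser / AGU Ser — synonymous.
Codon 5: UGU Cys / GAC Asp — nonsynonymous.
Codon 6: UUC Phe / UUC Phe — identical.
Codon 7: UCG Ser / ACU Thr — nonsynonymous.
Synonymous differences: 2.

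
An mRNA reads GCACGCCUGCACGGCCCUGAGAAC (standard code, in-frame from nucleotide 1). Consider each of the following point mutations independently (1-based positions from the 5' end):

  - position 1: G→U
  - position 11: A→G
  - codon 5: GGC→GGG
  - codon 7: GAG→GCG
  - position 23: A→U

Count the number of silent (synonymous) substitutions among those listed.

Codon 1: GCA (Ala) → UCA (Ser) — missense.
Codon 4: CAC (His) → CGC (Arg) — missense.
Codon 5: GGC (Gly) → GGG (Gly) — synonymous.
Codon 7: GAG (Glu) → GCG (Ala) — missense.
Codon 8: AAC (Asn) → AUC (Ile) — missense.
Synonymous: 1 of 5.

1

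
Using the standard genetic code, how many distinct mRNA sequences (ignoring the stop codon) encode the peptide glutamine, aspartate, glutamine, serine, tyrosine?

Gln: 2 codons.
Asp: 2 codons.
Gln: 2 codons.
Ser: 6 codons.
Tyr: 2 codons.
2 × 2 × 2 × 6 × 2 = 96.

96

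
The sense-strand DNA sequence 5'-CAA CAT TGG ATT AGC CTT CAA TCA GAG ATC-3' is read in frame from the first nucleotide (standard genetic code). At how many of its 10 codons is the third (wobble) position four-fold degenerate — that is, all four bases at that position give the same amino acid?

Codon 1 CAA (Gln): third position 2-fold.
Codon 2 CAT (His): third position 2-fold.
Codon 3 TGG (Trp): third position 1-fold.
Codon 4 ATT (Ile): third position 3-fold.
Codon 5 AGC (Ser): third position 2-fold.
Codon 6 CTT (Leu): third position 4-fold.
Codon 7 CAA (Gln): third position 2-fold.
Codon 8 TCA (Ser): third position 4-fold.
Codon 9 GAG (Glu): third position 2-fold.
Codon 10 ATC (Ile): third position 3-fold.
Four-fold degenerate third positions: 2.

2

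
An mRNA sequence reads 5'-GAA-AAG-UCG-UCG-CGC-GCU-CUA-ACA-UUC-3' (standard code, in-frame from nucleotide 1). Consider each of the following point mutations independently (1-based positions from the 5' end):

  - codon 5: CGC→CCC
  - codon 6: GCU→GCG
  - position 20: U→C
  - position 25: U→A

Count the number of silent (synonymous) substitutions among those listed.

Codon 5: CGC (Arg) → CCC (Pro) — missense.
Codon 6: GCU (Ala) → GCG (Ala) — synonymous.
Codon 7: CUA (Leu) → CCA (Pro) — missense.
Codon 9: UUC (Phe) → AUC (Ile) — missense.
Synonymous: 1 of 4.

1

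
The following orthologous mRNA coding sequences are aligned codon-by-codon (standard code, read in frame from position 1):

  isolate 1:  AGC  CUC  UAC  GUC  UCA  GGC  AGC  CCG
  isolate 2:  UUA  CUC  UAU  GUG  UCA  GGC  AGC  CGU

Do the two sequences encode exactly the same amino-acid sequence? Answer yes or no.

Codon 1: AGC Ser / UUA Leu — nonsynonymous.
Codon 2: CUC Leu / CUC Leu — identical.
Codon 3: UAC Tyr / UAU Tyr — synonymous.
Codon 4: GUC Val / GUG Val — synonymous.
Codon 5: UCA Ser / UCA Ser — identical.
Codon 6: GGC Gly / GGC Gly — identical.
Codon 7: AGC Ser / AGC Ser — identical.
Codon 8: CCG Pro / CGU Arg — nonsynonymous.
Nonsynonymous differences: 2 → different protein.

no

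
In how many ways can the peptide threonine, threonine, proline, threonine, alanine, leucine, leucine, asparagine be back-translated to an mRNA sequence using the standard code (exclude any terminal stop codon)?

73728

Thr: 4 codons.
Thr: 4 codons.
Pro: 4 codons.
Thr: 4 codons.
Ala: 4 codons.
Leu: 6 codons.
Leu: 6 codons.
Asn: 2 codons.
4 × 4 × 4 × 4 × 4 × 6 × 6 × 2 = 73728.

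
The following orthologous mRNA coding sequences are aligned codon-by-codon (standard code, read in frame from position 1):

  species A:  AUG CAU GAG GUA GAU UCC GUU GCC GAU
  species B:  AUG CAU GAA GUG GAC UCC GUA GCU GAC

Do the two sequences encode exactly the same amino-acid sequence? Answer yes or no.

yes

Codon 1: AUG Met / AUG Met — identical.
Codon 2: CAU His / CAU His — identical.
Codon 3: GAG Glu / GAA Glu — synonymous.
Codon 4: GUA Val / GUG Val — synonymous.
Codon 5: GAU Asp / GAC Asp — synonymous.
Codon 6: UCC Ser / UCC Ser — identical.
Codon 7: GUU Val / GUA Val — synonymous.
Codon 8: GCC Ala / GCU Ala — synonymous.
Codon 9: GAU Asp / GAC Asp — synonymous.
Nonsynonymous differences: 0 → same protein.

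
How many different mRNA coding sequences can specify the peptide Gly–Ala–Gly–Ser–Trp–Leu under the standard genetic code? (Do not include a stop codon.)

Gly: 4 codons.
Ala: 4 codons.
Gly: 4 codons.
Ser: 6 codons.
Trp: 1 codon.
Leu: 6 codons.
4 × 4 × 4 × 6 × 1 × 6 = 2304.

2304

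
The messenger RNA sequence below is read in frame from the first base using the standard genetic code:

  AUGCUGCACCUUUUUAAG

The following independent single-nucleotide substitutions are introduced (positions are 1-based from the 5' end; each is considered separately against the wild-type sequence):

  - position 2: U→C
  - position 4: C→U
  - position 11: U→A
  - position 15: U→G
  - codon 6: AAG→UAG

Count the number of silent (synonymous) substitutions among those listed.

Codon 1: AUG (Met) → ACG (Thr) — missense.
Codon 2: CUG (Leu) → UUG (Leu) — synonymous.
Codon 4: CUU (Leu) → CAU (His) — missense.
Codon 5: UUU (Phe) → UUG (Leu) — missense.
Codon 6: AAG (Lys) → UAG (Stop) — nonsense.
Synonymous: 1 of 5.

1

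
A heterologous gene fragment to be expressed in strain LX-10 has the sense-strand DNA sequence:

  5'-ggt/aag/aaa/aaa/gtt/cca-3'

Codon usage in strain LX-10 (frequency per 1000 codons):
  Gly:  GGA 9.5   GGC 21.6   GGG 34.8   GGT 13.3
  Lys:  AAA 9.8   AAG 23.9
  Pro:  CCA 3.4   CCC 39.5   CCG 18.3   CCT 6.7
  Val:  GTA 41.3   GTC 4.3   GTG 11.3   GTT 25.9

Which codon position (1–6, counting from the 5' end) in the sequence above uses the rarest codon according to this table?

6

Codon 1 GGT (Gly): 13.3 per 1000.
Codon 2 AAG (Lys): 23.9 per 1000.
Codon 3 AAA (Lys): 9.8 per 1000.
Codon 4 AAA (Lys): 9.8 per 1000.
Codon 5 GTT (Val): 25.9 per 1000.
Codon 6 CCA (Pro): 3.4 per 1000.
Lowest frequency is 3.4 at codon 6.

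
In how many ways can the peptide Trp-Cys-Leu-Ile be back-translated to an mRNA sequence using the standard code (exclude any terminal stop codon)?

36

Trp: 1 codon.
Cys: 2 codons.
Leu: 6 codons.
Ile: 3 codons.
1 × 2 × 6 × 3 = 36.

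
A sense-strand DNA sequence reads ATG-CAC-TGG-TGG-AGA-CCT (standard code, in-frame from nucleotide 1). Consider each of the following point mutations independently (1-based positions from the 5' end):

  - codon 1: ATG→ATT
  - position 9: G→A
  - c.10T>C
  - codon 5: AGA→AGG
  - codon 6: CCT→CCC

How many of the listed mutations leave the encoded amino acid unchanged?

2

Codon 1: ATG (Met) → ATT (Ile) — missense.
Codon 3: TGG (Trp) → TGA (Stop) — nonsense.
Codon 4: TGG (Trp) → CGG (Arg) — missense.
Codon 5: AGA (Arg) → AGG (Arg) — synonymous.
Codon 6: CCT (Pro) → CCC (Pro) — synonymous.
Synonymous: 2 of 5.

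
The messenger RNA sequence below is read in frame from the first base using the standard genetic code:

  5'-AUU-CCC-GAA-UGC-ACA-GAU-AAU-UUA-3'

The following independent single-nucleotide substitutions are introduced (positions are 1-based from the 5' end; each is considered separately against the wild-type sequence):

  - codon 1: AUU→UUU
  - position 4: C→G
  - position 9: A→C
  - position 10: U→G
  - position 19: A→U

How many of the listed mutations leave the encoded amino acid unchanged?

Codon 1: AUU (Ile) → UUU (Phe) — missense.
Codon 2: CCC (Pro) → GCC (Ala) — missense.
Codon 3: GAA (Glu) → GAC (Asp) — missense.
Codon 4: UGC (Cys) → GGC (Gly) — missense.
Codon 7: AAU (Asn) → UAU (Tyr) — missense.
Synonymous: 0 of 5.

0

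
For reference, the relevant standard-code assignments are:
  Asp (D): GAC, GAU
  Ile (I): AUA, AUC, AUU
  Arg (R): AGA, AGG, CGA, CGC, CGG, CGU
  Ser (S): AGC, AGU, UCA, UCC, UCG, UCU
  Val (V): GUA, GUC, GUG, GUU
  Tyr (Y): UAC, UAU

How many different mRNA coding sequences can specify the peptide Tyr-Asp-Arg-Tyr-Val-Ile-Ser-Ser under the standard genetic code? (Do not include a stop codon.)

20736

Tyr: 2 codons.
Asp: 2 codons.
Arg: 6 codons.
Tyr: 2 codons.
Val: 4 codons.
Ile: 3 codons.
Ser: 6 codons.
Ser: 6 codons.
2 × 2 × 6 × 2 × 4 × 3 × 6 × 6 = 20736.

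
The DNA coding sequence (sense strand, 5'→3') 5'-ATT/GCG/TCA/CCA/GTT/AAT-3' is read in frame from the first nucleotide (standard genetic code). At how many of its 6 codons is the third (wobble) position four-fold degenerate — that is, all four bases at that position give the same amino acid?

4

Codon 1 ATT (Ile): third position 3-fold.
Codon 2 GCG (Ala): third position 4-fold.
Codon 3 TCA (Ser): third position 4-fold.
Codon 4 CCA (Pro): third position 4-fold.
Codon 5 GTT (Val): third position 4-fold.
Codon 6 AAT (Asn): third position 2-fold.
Four-fold degenerate third positions: 4.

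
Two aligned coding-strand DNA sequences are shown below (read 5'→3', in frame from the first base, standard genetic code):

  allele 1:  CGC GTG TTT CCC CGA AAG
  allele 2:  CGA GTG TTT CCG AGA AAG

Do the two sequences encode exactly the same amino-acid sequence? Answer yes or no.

yes

Codon 1: CGC Arg / CGA Arg — synonymous.
Codon 2: GTG Val / GTG Val — identical.
Codon 3: TTT Phe / TTT Phe — identical.
Codon 4: CCC Pro / CCG Pro — synonymous.
Codon 5: CGA Arg / AGA Arg — synonymous.
Codon 6: AAG Lys / AAG Lys — identical.
Nonsynonymous differences: 0 → same protein.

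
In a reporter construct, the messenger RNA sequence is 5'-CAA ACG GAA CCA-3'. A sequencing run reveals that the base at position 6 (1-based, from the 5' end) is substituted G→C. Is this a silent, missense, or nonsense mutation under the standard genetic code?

Position 6 falls in codon 2: ACG → Thr.
After the substitution the codon is ACC → Thr.
Both encode Thr, so the change is synonymous.

silent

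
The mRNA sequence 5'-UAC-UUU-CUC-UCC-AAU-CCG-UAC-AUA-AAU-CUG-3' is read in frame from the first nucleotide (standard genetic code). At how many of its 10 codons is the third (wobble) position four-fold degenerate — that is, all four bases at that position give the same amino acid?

Codon 1 UAC (Tyr): third position 2-fold.
Codon 2 UUU (Phe): third position 2-fold.
Codon 3 CUC (Leu): third position 4-fold.
Codon 4 UCC (Ser): third position 4-fold.
Codon 5 AAU (Asn): third position 2-fold.
Codon 6 CCG (Pro): third position 4-fold.
Codon 7 UAC (Tyr): third position 2-fold.
Codon 8 AUA (Ile): third position 3-fold.
Codon 9 AAU (Asn): third position 2-fold.
Codon 10 CUG (Leu): third position 4-fold.
Four-fold degenerate third positions: 4.

4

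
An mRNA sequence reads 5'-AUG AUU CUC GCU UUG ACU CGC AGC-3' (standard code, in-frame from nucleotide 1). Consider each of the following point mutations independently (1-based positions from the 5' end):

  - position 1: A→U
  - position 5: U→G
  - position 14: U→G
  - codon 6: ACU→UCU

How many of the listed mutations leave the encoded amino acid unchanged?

0

Codon 1: AUG (Met) → UUG (Leu) — missense.
Codon 2: AUU (Ile) → AGU (Ser) — missense.
Codon 5: UUG (Leu) → UGG (Trp) — missense.
Codon 6: ACU (Thr) → UCU (Ser) — missense.
Synonymous: 0 of 4.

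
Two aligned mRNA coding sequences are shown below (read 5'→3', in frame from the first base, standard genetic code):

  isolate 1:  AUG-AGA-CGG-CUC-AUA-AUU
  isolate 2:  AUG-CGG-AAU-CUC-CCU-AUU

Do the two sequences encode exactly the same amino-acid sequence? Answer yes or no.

no

Codon 1: AUG Met / AUG Met — identical.
Codon 2: AGA Arg / CGG Arg — synonymous.
Codon 3: CGG Arg / AAU Asn — nonsynonymous.
Codon 4: CUC Leu / CUC Leu — identical.
Codon 5: AUA Ile / CCU Pro — nonsynonymous.
Codon 6: AUU Ile / AUU Ile — identical.
Nonsynonymous differences: 2 → different protein.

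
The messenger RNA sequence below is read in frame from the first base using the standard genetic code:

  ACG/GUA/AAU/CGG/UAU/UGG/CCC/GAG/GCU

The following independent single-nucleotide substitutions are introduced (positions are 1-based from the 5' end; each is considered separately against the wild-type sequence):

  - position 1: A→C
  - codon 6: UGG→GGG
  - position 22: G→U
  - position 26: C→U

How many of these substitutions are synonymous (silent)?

0

Codon 1: ACG (Thr) → CCG (Pro) — missense.
Codon 6: UGG (Trp) → GGG (Gly) — missense.
Codon 8: GAG (Glu) → UAG (Stop) — nonsense.
Codon 9: GCU (Ala) → GUU (Val) — missense.
Synonymous: 0 of 4.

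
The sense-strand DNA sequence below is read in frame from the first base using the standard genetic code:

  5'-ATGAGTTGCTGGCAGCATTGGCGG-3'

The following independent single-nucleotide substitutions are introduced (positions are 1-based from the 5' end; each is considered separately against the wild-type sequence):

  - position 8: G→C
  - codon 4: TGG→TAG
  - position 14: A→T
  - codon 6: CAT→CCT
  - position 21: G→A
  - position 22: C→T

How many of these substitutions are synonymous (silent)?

Codon 3: TGC (Cys) → TCC (Ser) — missense.
Codon 4: TGG (Trp) → TAG (Stop) — nonsense.
Codon 5: CAG (Gln) → CTG (Leu) — missense.
Codon 6: CAT (His) → CCT (Pro) — missense.
Codon 7: TGG (Trp) → TGA (Stop) — nonsense.
Codon 8: CGG (Arg) → TGG (Trp) — missense.
Synonymous: 0 of 6.

0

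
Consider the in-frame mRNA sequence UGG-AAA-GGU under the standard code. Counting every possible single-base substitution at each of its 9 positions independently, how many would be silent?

Codon 1 (UGG, Trp): 0 synonymous substitutions.
Codon 2 (AAA, Lys): 1 synonymous substitution.
Codon 3 (GGU, Gly): 3 synonymous substitutions.
Total: 0 + 1 + 3 = 4.

4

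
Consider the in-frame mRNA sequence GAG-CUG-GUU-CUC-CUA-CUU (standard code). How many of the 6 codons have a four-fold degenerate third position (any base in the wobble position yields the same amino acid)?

5

Codon 1 GAG (Glu): third position 2-fold.
Codon 2 CUG (Leu): third position 4-fold.
Codon 3 GUU (Val): third position 4-fold.
Codon 4 CUC (Leu): third position 4-fold.
Codon 5 CUA (Leu): third position 4-fold.
Codon 6 CUU (Leu): third position 4-fold.
Four-fold degenerate third positions: 5.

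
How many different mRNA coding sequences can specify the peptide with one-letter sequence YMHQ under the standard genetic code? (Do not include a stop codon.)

Tyr: 2 codons.
Met: 1 codon.
His: 2 codons.
Gln: 2 codons.
2 × 1 × 2 × 2 = 8.

8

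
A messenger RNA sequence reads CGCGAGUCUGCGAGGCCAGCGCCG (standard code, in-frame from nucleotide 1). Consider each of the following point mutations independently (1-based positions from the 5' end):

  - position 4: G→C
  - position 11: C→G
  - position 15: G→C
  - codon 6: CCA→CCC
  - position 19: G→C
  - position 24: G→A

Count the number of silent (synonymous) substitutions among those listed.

Codon 2: GAG (Glu) → CAG (Gln) — missense.
Codon 4: GCG (Ala) → GGG (Gly) — missense.
Codon 5: AGG (Arg) → AGC (Ser) — missense.
Codon 6: CCA (Pro) → CCC (Pro) — synonymous.
Codon 7: GCG (Ala) → CCG (Pro) — missense.
Codon 8: CCG (Pro) → CCA (Pro) — synonymous.
Synonymous: 2 of 6.

2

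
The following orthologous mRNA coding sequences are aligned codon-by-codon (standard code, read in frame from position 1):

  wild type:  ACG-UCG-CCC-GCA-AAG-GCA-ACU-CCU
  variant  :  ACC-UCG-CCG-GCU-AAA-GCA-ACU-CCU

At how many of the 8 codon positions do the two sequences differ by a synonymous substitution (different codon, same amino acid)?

Codon 1: ACG Thr / ACC Thr — synonymous.
Codon 2: UCG Ser / UCG Ser — identical.
Codon 3: CCC Pro / CCG Pro — synonymous.
Codon 4: GCA Ala / GCU Ala — synonymous.
Codon 5: AAG Lys / AAA Lys — synonymous.
Codon 6: GCA Ala / GCA Ala — identical.
Codon 7: ACU Thr / ACU Thr — identical.
Codon 8: CCU Pro / CCU Pro — identical.
Synonymous differences: 4.

4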